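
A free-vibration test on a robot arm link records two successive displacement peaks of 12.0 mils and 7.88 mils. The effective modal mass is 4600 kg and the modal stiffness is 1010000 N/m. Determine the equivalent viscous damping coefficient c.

9100 N·s/m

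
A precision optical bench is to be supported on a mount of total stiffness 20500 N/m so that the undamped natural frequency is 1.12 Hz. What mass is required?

ω_n = 2πf_n = 2π × 1.12 = 7.037 rad/s.
m = k/ω_n² = 20500/7.037² = 20500/49.52 = 414.0 kg.

414 kg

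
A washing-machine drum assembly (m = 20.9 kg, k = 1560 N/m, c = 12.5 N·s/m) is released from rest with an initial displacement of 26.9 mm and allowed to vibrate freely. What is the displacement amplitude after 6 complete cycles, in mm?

ζ = c/(2√(km)) = 12.5/(2√(1560 × 20.9)) = 12.5/361.1 = 0.03461.
Logarithmic decrement δ = 2πζ/√(1 − ζ²) = 2π × 0.03461/√(1 − 0.00120) = 0.2176.
After n cycles, x_n/x₀ = e^(−nδ), so x_6 = 26.9 × e^(−6 × 0.2176) = 26.9 × 0.2710 = 7.290 mm.

7.29 mm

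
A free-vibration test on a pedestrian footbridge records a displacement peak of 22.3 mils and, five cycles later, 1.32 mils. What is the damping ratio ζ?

0.0896

Logarithmic decrement δ = (1/n)·ln(x₀/x_n) = (1/5)·ln(22.3/1.32) = (1/5)·ln(16.89) = 0.5654.
ζ = δ/√(4π² + δ²) = 0.5654/√(39.48 + 0.320) = 0.5654/6.309 = 0.08962.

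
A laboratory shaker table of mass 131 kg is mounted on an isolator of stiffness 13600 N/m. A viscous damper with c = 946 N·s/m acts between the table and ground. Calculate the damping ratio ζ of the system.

0.354

ω_n = √(k/m) = √(13600/131) = 10.19 rad/s.
Critical damping c_c = 2√(k·m) = 2√(13600 × 131) = 2670 N·s/m, so ζ = c/c_c = 946/2670 = 0.3544.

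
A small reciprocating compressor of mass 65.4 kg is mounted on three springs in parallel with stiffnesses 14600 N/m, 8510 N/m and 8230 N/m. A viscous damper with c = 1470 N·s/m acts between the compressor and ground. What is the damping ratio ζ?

0.513

Parallel springs add: k_eq = 14600 + 8510 + 8230 = 31340 N/m.
ω_n = √(k_eq/m) = √(31340/65.4) = 21.89 rad/s.
Critical damping c_c = 2√(k_eq·m) = 2√(31340 × 65.4) = 2863 N·s/m, so ζ = c/c_c = 1470/2863 = 0.5134.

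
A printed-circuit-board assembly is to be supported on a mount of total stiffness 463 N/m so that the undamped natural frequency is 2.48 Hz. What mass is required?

1.91 kg

ω_n = 2πf_n = 2π × 2.48 = 15.58 rad/s.
m = k/ω_n² = 463/15.58² = 463/242.8 = 1.907 kg.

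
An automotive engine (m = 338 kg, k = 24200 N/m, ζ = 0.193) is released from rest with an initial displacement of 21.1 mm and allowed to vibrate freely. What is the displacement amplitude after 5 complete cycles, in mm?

Logarithmic decrement δ = 2πζ/√(1 − ζ²) = 2π × 0.1930/√(1 − 0.0372) = 1.236.
After n cycles, x_n/x₀ = e^(−nδ), so x_5 = 21.1 × e^(−5 × 1.236) = 21.1 × 0.002072 = 0.04371 mm.

0.0437 mm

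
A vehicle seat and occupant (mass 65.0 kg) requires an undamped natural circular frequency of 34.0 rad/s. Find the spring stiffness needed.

k = m·ω_n² = 65.0 × 34.00² = 65.0 × 1156 = 75140 N/m.

75100 N/m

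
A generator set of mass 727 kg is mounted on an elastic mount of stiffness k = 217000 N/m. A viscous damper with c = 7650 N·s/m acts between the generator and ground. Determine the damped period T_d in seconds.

ω_n = √(k/m) = √(217000/727) = 17.28 rad/s.
Critical damping c_c = 2√(k·m) = 2√(217000 × 727) = 25120 N·s/m, so ζ = c/c_c = 7650/25120 = 0.3045.
ω_d = ω_n√(1 − ζ²) = 17.28 × √(1 − 0.0927) = 16.46 rad/s.
T_d = 2π/ω_d = 0.3818 s.

0.382 s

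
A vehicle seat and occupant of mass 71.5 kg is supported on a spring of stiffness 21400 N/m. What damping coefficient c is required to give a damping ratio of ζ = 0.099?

c_c = 2√(k·m) = 2√(21400 × 71.5) = 2474 N·s/m.
c = ζ·c_c = 0.099 × 2474 = 244.9 N·s/m.

245 N·s/m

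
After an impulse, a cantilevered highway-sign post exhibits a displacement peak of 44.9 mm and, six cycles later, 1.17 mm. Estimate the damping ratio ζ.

0.0963

Logarithmic decrement δ = (1/n)·ln(x₀/x_n) = (1/6)·ln(44.9/1.17) = (1/6)·ln(38.38) = 0.6079.
ζ = δ/√(4π² + δ²) = 0.6079/√(39.48 + 0.370) = 0.6079/6.313 = 0.09630.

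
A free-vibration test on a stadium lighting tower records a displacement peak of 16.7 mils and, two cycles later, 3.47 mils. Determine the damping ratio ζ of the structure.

0.124

Logarithmic decrement δ = (1/n)·ln(x₀/x_n) = (1/2)·ln(16.7/3.47) = (1/2)·ln(4.813) = 0.7856.
ζ = δ/√(4π² + δ²) = 0.7856/√(39.48 + 0.617) = 0.7856/6.332 = 0.1241.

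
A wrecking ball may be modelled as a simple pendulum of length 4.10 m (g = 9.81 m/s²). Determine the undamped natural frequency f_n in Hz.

0.246 Hz

For a simple pendulum ω_n = √(g/L) = √(9.81/4.10) = √2.393 = 1.547 rad/s.
f_n = ω_n/(2π) = 1.547/6.283 = 0.2462 Hz.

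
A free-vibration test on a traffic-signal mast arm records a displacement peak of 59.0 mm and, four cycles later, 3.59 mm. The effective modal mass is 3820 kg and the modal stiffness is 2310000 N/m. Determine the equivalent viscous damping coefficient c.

20800 N·s/m

Logarithmic decrement δ = (1/n)·ln(x₀/x_n) = (1/4)·ln(59.0/3.59) = (1/4)·ln(16.43) = 0.6998.
ζ = δ/√(4π² + δ²) = 0.6998/√(39.48 + 0.490) = 0.6998/6.322 = 0.1107.
c = ζ · 2√(km) = 0.1107 × 2√(2310000 × 3820) = 0.1107 × 187900 = 20800 N·s/m.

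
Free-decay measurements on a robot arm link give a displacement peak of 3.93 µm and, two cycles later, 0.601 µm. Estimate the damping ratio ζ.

0.148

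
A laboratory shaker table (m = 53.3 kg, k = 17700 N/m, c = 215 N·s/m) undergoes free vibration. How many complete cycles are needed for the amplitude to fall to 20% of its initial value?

3 cycles

ζ = c/(2√(km)) = 215/(2√(17700 × 53.3)) = 215/1943 = 0.1107.
Logarithmic decrement δ = 2πζ/√(1 − ζ²) = 2π × 0.1107/√(1 − 0.0122) = 0.6997.
x_n/x₀ = e^(−nδ) ≤ 0.2; take ln: n ≥ ln(1/0.2)/δ = 1.609/0.6997 = 2.300.
So 3 complete cycles are required.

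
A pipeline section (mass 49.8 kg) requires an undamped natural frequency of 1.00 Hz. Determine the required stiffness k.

1970 N/m

ω_n = 2πf_n = 2π × 1.00 = 6.283 rad/s.
k = m·ω_n² = 49.8 × 6.283² = 49.8 × 39.48 = 1966 N/m.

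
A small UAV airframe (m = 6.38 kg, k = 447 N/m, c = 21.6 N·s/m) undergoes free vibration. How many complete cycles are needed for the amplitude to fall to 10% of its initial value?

2 cycles

ζ = c/(2√(km)) = 21.6/(2√(447 × 6.38)) = 21.6/106.8 = 0.2022.
Logarithmic decrement δ = 2πζ/√(1 − ζ²) = 2π × 0.2022/√(1 − 0.0409) = 1.298.
x_n/x₀ = e^(−nδ) ≤ 0.1; take ln: n ≥ ln(1/0.1)/δ = 2.303/1.298 = 1.775.
So 2 complete cycles are required.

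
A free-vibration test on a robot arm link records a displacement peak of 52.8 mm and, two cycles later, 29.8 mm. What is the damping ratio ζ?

0.0455

Logarithmic decrement δ = (1/n)·ln(x₀/x_n) = (1/2)·ln(52.8/29.8) = (1/2)·ln(1.772) = 0.2860.
ζ = δ/√(4π² + δ²) = 0.2860/√(39.48 + 0.0818) = 0.2860/6.290 = 0.04547.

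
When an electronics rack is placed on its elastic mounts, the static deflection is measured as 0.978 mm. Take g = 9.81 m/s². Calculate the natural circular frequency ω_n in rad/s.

ω_n = √(g/δ_st) = √(9.81/0.000978) = √10030 = 100.2 rad/s.

100 rad/s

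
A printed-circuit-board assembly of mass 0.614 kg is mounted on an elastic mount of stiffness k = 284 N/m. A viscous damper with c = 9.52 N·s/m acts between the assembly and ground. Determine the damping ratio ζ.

0.360

ω_n = √(k/m) = √(284.0/0.614) = 21.51 rad/s.
Critical damping c_c = 2√(k·m) = 2√(284.0 × 0.614) = 26.41 N·s/m, so ζ = c/c_c = 9.52/26.41 = 0.3605.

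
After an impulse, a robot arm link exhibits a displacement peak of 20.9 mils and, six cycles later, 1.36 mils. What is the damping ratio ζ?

Logarithmic decrement δ = (1/n)·ln(x₀/x_n) = (1/6)·ln(20.9/1.36) = (1/6)·ln(15.37) = 0.4554.
ζ = δ/√(4π² + δ²) = 0.4554/√(39.48 + 0.207) = 0.4554/6.300 = 0.07229.

0.0723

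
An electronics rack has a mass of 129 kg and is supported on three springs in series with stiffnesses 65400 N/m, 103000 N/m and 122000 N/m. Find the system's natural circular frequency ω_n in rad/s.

Series springs: 1/k_eq = 1/65400 + 1/103000 + 1/122000 = 3.320×10^-5, so k_eq = 30120 N/m.
ω_n = √(k_eq/m) = √(30120/129) = √233.5 = 15.28 rad/s.

15.3 rad/s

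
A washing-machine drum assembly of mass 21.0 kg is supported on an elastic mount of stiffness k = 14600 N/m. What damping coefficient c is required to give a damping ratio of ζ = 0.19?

210 N·s/m

c_c = 2√(k·m) = 2√(14600 × 21.0) = 1107 N·s/m.
c = ζ·c_c = 0.19 × 1107 = 210.4 N·s/m.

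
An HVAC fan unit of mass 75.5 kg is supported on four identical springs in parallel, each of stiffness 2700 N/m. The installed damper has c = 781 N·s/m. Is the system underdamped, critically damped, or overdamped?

underdamped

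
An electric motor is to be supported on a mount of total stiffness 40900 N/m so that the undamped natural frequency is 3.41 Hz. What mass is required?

ω_n = 2πf_n = 2π × 3.41 = 21.43 rad/s.
m = k/ω_n² = 40900/21.43² = 40900/459.1 = 89.10 kg.

89.1 kg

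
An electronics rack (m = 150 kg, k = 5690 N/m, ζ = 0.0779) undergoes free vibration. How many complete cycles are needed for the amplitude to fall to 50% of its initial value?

Logarithmic decrement δ = 2πζ/√(1 − ζ²) = 2π × 0.07790/√(1 − 0.00607) = 0.4910.
x_n/x₀ = e^(−nδ) ≤ 0.5; take ln: n ≥ ln(1/0.5)/δ = 0.6931/0.4910 = 1.412.
So 2 complete cycles are required.

2 cycles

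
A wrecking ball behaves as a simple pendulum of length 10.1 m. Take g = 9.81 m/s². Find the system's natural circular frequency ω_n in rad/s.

For a simple pendulum ω_n = √(g/L) = √(9.81/10.1) = √0.9713 = 0.9855 rad/s.

0.986 rad/s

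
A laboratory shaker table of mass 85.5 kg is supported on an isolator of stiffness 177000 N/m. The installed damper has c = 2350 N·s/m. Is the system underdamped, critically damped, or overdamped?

underdamped

c_c = 2√(k·m) = 7780 N·s/m; ζ = c/c_c = 2350/7780 = 0.302.
Since ζ < 1 the system is underdamped.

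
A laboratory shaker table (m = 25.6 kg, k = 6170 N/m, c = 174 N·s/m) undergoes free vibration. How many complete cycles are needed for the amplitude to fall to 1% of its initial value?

ζ = c/(2√(km)) = 174/(2√(6170 × 25.6)) = 174/794.9 = 0.2189.
Logarithmic decrement δ = 2πζ/√(1 − ζ²) = 2π × 0.2189/√(1 − 0.0479) = 1.410.
x_n/x₀ = e^(−nδ) ≤ 0.01; take ln: n ≥ ln(1/0.01)/δ = 4.605/1.410 = 3.267.
So 4 complete cycles are required.

4 cycles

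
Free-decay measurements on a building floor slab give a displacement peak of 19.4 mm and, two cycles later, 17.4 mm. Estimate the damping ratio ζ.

Logarithmic decrement δ = (1/n)·ln(x₀/x_n) = (1/2)·ln(19.4/17.4) = (1/2)·ln(1.115) = 0.05440.
ζ = δ/√(4π² + δ²) = 0.05440/√(39.48 + 0.00296) = 0.05440/6.283 = 0.008658.

0.00866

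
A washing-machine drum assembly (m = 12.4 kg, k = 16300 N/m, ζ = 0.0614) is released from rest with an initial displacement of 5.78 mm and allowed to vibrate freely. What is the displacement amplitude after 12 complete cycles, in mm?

Logarithmic decrement δ = 2πζ/√(1 − ζ²) = 2π × 0.06140/√(1 − 0.00377) = 0.3865.
After n cycles, x_n/x₀ = e^(−nδ), so x_12 = 5.78 × e^(−12 × 0.3865) = 5.78 × 0.009675 = 0.05592 mm.

0.0559 mm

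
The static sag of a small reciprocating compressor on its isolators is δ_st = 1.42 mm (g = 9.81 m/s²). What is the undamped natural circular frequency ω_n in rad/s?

83.1 rad/s

ω_n = √(g/δ_st) = √(9.81/0.00142) = √6908 = 83.12 rad/s.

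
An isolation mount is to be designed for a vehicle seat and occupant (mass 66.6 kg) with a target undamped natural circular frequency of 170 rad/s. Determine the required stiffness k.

1920000 N/m

k = m·ω_n² = 66.6 × 170.0² = 66.6 × 28900 = 1925000 N/m.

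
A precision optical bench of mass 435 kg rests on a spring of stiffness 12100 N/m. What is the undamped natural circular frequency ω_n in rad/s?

5.27 rad/s

ω_n = √(k/m) = √(12100/435) = √27.82 = 5.274 rad/s.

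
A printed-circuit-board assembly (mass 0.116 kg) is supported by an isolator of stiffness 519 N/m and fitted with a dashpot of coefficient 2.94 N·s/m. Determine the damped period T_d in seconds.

0.0957 s

ω_n = √(k/m) = √(519.0/0.116) = 66.89 rad/s.
Critical damping c_c = 2√(k·m) = 2√(519.0 × 0.116) = 15.52 N·s/m, so ζ = c/c_c = 2.94/15.52 = 0.1895.
ω_d = ω_n√(1 − ζ²) = 66.89 × √(1 − 0.0359) = 65.68 rad/s.
T_d = 2π/ω_d = 0.09567 s.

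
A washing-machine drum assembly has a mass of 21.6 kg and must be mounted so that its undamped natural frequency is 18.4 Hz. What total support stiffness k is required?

289000 N/m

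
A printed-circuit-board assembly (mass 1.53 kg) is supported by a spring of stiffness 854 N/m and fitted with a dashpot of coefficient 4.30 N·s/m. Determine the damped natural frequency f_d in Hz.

3.75 Hz

ω_n = √(k/m) = √(854.0/1.53) = 23.63 rad/s.
Critical damping c_c = 2√(k·m) = 2√(854.0 × 1.53) = 72.29 N·s/m, so ζ = c/c_c = 4.30/72.29 = 0.05948.
ω_d = ω_n√(1 − ζ²) = 23.63 × √(1 − 0.00354) = 23.58 rad/s.
f_d = ω_d/(2π) = 3.753 Hz.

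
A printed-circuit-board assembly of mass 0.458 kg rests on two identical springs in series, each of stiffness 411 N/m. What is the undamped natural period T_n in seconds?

0.297 s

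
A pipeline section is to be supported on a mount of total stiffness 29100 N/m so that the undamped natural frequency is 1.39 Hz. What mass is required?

ω_n = 2πf_n = 2π × 1.39 = 8.734 rad/s.
m = k/ω_n² = 29100/8.734² = 29100/76.28 = 381.5 kg.

382 kg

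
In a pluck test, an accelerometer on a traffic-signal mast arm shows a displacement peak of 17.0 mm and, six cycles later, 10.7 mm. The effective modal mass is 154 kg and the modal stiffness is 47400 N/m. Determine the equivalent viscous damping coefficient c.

66.4 N·s/m

Logarithmic decrement δ = (1/n)·ln(x₀/x_n) = (1/6)·ln(17.0/10.7) = (1/6)·ln(1.589) = 0.07716.
ζ = δ/√(4π² + δ²) = 0.07716/√(39.48 + 0.00595) = 0.07716/6.284 = 0.01228.
c = ζ · 2√(km) = 0.01228 × 2√(47400 × 154) = 0.01228 × 5404 = 66.35 N·s/m.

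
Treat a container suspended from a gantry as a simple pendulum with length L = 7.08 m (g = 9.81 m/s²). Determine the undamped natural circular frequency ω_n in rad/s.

For a simple pendulum ω_n = √(g/L) = √(9.81/7.08) = √1.386 = 1.177 rad/s.

1.18 rad/s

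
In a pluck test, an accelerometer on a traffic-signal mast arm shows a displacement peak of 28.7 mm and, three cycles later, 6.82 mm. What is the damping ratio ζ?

0.0760

Logarithmic decrement δ = (1/n)·ln(x₀/x_n) = (1/3)·ln(28.7/6.82) = (1/3)·ln(4.208) = 0.4790.
ζ = δ/√(4π² + δ²) = 0.4790/√(39.48 + 0.229) = 0.4790/6.301 = 0.07602.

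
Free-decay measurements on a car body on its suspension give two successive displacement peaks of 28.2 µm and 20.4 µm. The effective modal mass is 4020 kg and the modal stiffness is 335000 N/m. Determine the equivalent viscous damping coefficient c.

Logarithmic decrement δ = (1/n)·ln(x₀/x_n) = (1/1)·ln(28.2/20.4) = (1/1)·ln(1.382) = 0.3238.
ζ = δ/√(4π² + δ²) = 0.3238/√(39.48 + 0.105) = 0.3238/6.292 = 0.05146.
c = ζ · 2√(km) = 0.05146 × 2√(335000 × 4020) = 0.05146 × 73390 = 3777 N·s/m.

3780 N·s/m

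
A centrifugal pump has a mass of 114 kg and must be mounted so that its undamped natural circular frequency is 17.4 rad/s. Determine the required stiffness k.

k = m·ω_n² = 114 × 17.40² = 114 × 302.8 = 34510 N/m.

34500 N/m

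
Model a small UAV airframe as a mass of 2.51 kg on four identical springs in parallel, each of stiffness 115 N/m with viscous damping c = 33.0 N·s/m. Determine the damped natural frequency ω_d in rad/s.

11.8 rad/s

Parallel springs add: k_eq = 4 × 115 = 460.0 N/m.
ω_n = √(k_eq/m) = √(460.0/2.51) = 13.54 rad/s.
Critical damping c_c = 2√(k_eq·m) = 2√(460.0 × 2.51) = 67.96 N·s/m, so ζ = c/c_c = 33.0/67.96 = 0.4856.
ω_d = ω_n√(1 − ζ²) = 13.54 × √(1 − 0.236) = 11.83 rad/s.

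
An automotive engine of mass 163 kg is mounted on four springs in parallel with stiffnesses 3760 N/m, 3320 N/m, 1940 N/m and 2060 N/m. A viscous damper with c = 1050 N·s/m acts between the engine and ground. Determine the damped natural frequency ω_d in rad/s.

7.59 rad/s

Parallel springs add: k_eq = 3760 + 3320 + 1940 + 2060 = 11080 N/m.
ω_n = √(k_eq/m) = √(11080/163) = 8.245 rad/s.
Critical damping c_c = 2√(k_eq·m) = 2√(11080 × 163) = 2688 N·s/m, so ζ = c/c_c = 1050/2688 = 0.3907.
ω_d = ω_n√(1 − ζ²) = 8.245 × √(1 − 0.153) = 7.590 rad/s.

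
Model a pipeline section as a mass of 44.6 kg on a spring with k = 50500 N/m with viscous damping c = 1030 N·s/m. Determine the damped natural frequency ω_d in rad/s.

31.6 rad/s

ω_n = √(k/m) = √(50500/44.6) = 33.65 rad/s.
Critical damping c_c = 2√(k·m) = 2√(50500 × 44.6) = 3002 N·s/m, so ζ = c/c_c = 1030/3002 = 0.3432.
ω_d = ω_n√(1 − ζ²) = 33.65 × √(1 − 0.118) = 31.61 rad/s.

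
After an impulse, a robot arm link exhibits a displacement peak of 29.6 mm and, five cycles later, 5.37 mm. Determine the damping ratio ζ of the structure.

0.0543

Logarithmic decrement δ = (1/n)·ln(x₀/x_n) = (1/5)·ln(29.6/5.37) = (1/5)·ln(5.512) = 0.3414.
ζ = δ/√(4π² + δ²) = 0.3414/√(39.48 + 0.117) = 0.3414/6.292 = 0.05425.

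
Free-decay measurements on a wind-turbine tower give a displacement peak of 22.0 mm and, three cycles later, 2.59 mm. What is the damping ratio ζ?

Logarithmic decrement δ = (1/n)·ln(x₀/x_n) = (1/3)·ln(22.0/2.59) = (1/3)·ln(8.494) = 0.7131.
ζ = δ/√(4π² + δ²) = 0.7131/√(39.48 + 0.509) = 0.7131/6.324 = 0.1128.

0.113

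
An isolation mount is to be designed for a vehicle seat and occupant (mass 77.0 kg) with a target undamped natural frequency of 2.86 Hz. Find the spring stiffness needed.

ω_n = 2πf_n = 2π × 2.86 = 17.97 rad/s.
k = m·ω_n² = 77.0 × 17.97² = 77.0 × 322.9 = 24860 N/m.

24900 N/m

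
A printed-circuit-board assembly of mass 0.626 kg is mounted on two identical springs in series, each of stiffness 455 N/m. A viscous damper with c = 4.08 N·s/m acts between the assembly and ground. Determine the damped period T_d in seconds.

0.335 s

Series springs: 1/k_eq = 2/455, so k_eq = 455/2 = 227.5 N/m.
ω_n = √(k_eq/m) = √(227.5/0.626) = 19.06 rad/s.
Critical damping c_c = 2√(k_eq·m) = 2√(227.5 × 0.626) = 23.87 N·s/m, so ζ = c/c_c = 4.08/23.87 = 0.1709.
ω_d = ω_n√(1 − ζ²) = 19.06 × √(1 − 0.0292) = 18.78 rad/s.
T_d = 2π/ω_d = 0.3345 s.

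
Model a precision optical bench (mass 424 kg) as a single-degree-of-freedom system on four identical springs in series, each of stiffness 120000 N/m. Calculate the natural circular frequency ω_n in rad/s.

8.41 rad/s

Series springs: 1/k_eq = 4/120000, so k_eq = 120000/4 = 30000 N/m.
ω_n = √(k_eq/m) = √(30000/424) = √70.75 = 8.412 rad/s.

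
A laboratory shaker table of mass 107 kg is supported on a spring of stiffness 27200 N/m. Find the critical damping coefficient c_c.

c_c = 2√(k·m) = 2√(27200 × 107) = 2 × 1706 = 3412 N·s/m.

3410 N·s/m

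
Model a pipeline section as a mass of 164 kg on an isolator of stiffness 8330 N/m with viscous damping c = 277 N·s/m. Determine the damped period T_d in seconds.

0.888 s

ω_n = √(k/m) = √(8330/164) = 7.127 rad/s.
Critical damping c_c = 2√(k·m) = 2√(8330 × 164) = 2338 N·s/m, so ζ = c/c_c = 277/2338 = 0.1185.
ω_d = ω_n√(1 − ζ²) = 7.127 × √(1 − 0.0140) = 7.077 rad/s.
T_d = 2π/ω_d = 0.8879 s.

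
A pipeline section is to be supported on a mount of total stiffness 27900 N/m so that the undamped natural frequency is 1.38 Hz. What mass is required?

371 kg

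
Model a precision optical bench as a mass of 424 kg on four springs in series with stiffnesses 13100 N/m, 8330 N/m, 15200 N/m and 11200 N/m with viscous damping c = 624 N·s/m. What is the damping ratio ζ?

0.284

Series springs: 1/k_eq = 1/13100 + 1/8330 + 1/15200 + 1/11200 = 0.0003515, so k_eq = 2845 N/m.
ω_n = √(k_eq/m) = √(2845/424) = 2.590 rad/s.
Critical damping c_c = 2√(k_eq·m) = 2√(2845 × 424) = 2197 N·s/m, so ζ = c/c_c = 624/2197 = 0.2841.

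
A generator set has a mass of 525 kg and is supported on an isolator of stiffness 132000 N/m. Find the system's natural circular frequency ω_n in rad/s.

ω_n = √(k/m) = √(132000/525) = √251.4 = 15.86 rad/s.

15.9 rad/s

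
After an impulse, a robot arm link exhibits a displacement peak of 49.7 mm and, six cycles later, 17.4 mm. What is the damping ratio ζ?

Logarithmic decrement δ = (1/n)·ln(x₀/x_n) = (1/6)·ln(49.7/17.4) = (1/6)·ln(2.856) = 0.1749.
ζ = δ/√(4π² + δ²) = 0.1749/√(39.48 + 0.0306) = 0.1749/6.286 = 0.02783.

0.0278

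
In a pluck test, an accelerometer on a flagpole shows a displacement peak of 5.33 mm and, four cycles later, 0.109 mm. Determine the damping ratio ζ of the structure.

0.153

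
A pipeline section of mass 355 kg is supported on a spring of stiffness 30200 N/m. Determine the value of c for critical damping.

c_c = 2√(k·m) = 2√(30200 × 355) = 2 × 3274 = 6549 N·s/m.

6550 N·s/m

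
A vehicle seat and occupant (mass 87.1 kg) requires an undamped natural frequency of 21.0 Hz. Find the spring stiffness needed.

1520000 N/m

ω_n = 2πf_n = 2π × 21.0 = 131.9 rad/s.
k = m·ω_n² = 87.1 × 131.9² = 87.1 × 17410 = 1516000 N/m.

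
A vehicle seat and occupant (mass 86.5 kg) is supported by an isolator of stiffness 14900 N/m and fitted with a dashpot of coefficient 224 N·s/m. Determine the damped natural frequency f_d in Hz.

2.08 Hz

ω_n = √(k/m) = √(14900/86.5) = 13.12 rad/s.
Critical damping c_c = 2√(k·m) = 2√(14900 × 86.5) = 2271 N·s/m, so ζ = c/c_c = 224/2271 = 0.09865.
ω_d = ω_n√(1 − ζ²) = 13.12 × √(1 − 0.00973) = 13.06 rad/s.
f_d = ω_d/(2π) = 2.079 Hz.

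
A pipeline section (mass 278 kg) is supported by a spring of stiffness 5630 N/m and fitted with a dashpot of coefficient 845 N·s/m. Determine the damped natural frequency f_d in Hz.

ω_n = √(k/m) = √(5630/278) = 4.500 rad/s.
Critical damping c_c = 2√(k·m) = 2√(5630 × 278) = 2502 N·s/m, so ζ = c/c_c = 845/2502 = 0.3377.
ω_d = ω_n√(1 − ζ²) = 4.500 × √(1 − 0.114) = 4.236 rad/s.
f_d = ω_d/(2π) = 0.6741 Hz.

0.674 Hz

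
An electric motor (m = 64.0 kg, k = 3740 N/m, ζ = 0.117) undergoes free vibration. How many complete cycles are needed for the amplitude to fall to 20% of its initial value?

3 cycles

Logarithmic decrement δ = 2πζ/√(1 − ζ²) = 2π × 0.1170/√(1 − 0.0137) = 0.7402.
x_n/x₀ = e^(−nδ) ≤ 0.2; take ln: n ≥ ln(1/0.2)/δ = 1.609/0.7402 = 2.174.
So 3 complete cycles are required.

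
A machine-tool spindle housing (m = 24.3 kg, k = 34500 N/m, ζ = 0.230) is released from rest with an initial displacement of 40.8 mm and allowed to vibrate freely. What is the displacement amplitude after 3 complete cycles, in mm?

0.474 mm

Logarithmic decrement δ = 2πζ/√(1 − ζ²) = 2π × 0.2300/√(1 − 0.0529) = 1.485.
After n cycles, x_n/x₀ = e^(−nδ), so x_3 = 40.8 × e^(−3 × 1.485) = 40.8 × 0.01162 = 0.4742 mm.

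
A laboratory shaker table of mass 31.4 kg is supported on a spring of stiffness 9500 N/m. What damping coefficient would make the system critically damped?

c_c = 2√(k·m) = 2√(9500 × 31.4) = 2 × 546.2 = 1092 N·s/m.

1090 N·s/m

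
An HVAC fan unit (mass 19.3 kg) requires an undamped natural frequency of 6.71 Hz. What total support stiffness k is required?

ω_n = 2πf_n = 2π × 6.71 = 42.16 rad/s.
k = m·ω_n² = 19.3 × 42.16² = 19.3 × 1777 = 34310 N/m.

34300 N/m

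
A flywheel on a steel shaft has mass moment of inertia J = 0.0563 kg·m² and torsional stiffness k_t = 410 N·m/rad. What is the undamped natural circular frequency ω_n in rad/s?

ω_n = √(k_t/J) = √(410/0.0563) = √7282 = 85.34 rad/s.

85.3 rad/s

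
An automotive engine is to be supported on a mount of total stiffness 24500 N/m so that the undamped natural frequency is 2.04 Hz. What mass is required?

ω_n = 2πf_n = 2π × 2.04 = 12.82 rad/s.
m = k/ω_n² = 24500/12.82² = 24500/164.3 = 149.1 kg.

149 kg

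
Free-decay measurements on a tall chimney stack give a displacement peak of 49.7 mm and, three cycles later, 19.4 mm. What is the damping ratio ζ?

Logarithmic decrement δ = (1/n)·ln(x₀/x_n) = (1/3)·ln(49.7/19.4) = (1/3)·ln(2.562) = 0.3136.
ζ = δ/√(4π² + δ²) = 0.3136/√(39.48 + 0.0983) = 0.3136/6.291 = 0.04985.

0.0498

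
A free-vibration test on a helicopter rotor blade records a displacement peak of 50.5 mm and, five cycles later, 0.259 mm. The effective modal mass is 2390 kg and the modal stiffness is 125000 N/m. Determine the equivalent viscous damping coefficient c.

5720 N·s/m

Logarithmic decrement δ = (1/n)·ln(x₀/x_n) = (1/5)·ln(50.5/0.259) = (1/5)·ln(195.0) = 1.055.
ζ = δ/√(4π² + δ²) = 1.055/√(39.48 + 1.11) = 1.055/6.371 = 0.1655.
c = ζ · 2√(km) = 0.1655 × 2√(125000 × 2390) = 0.1655 × 34570 = 5722 N·s/m.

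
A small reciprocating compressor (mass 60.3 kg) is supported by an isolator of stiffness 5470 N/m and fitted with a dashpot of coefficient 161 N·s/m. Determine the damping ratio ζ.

0.140

ω_n = √(k/m) = √(5470/60.3) = 9.524 rad/s.
Critical damping c_c = 2√(k·m) = 2√(5470 × 60.3) = 1149 N·s/m, so ζ = c/c_c = 161/1149 = 0.1402.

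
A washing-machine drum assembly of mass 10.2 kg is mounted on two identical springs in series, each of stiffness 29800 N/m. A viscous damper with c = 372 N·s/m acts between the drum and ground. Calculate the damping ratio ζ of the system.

0.477

Series springs: 1/k_eq = 2/29800, so k_eq = 29800/2 = 14900 N/m.
ω_n = √(k_eq/m) = √(14900/10.2) = 38.22 rad/s.
Critical damping c_c = 2√(k_eq·m) = 2√(14900 × 10.2) = 779.7 N·s/m, so ζ = c/c_c = 372/779.7 = 0.4771.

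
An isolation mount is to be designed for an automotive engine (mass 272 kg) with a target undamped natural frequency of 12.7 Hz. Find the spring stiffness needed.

1730000 N/m

ω_n = 2πf_n = 2π × 12.7 = 79.80 rad/s.
k = m·ω_n² = 272 × 79.80² = 272 × 6367 = 1732000 N/m.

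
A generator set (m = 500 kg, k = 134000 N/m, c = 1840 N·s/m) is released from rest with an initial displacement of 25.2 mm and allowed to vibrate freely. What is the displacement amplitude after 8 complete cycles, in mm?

0.0855 mm

ζ = c/(2√(km)) = 1840/(2√(134000 × 500)) = 1840/16370 = 0.1124.
Logarithmic decrement δ = 2πζ/√(1 − ζ²) = 2π × 0.1124/√(1 − 0.0126) = 0.7107.
After n cycles, x_n/x₀ = e^(−nδ), so x_8 = 25.2 × e^(−8 × 0.7107) = 25.2 × 0.003394 = 0.08554 mm.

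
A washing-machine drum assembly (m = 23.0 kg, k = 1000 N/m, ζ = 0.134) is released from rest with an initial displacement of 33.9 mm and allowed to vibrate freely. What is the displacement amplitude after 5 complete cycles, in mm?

0.485 mm

Logarithmic decrement δ = 2πζ/√(1 − ζ²) = 2π × 0.1340/√(1 − 0.0180) = 0.8496.
After n cycles, x_n/x₀ = e^(−nδ), so x_5 = 33.9 × e^(−5 × 0.8496) = 33.9 × 0.01429 = 0.4845 mm.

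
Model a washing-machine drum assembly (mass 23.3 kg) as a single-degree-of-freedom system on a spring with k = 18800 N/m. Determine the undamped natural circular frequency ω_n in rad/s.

28.4 rad/s

ω_n = √(k/m) = √(18800/23.3) = √806.9 = 28.41 rad/s.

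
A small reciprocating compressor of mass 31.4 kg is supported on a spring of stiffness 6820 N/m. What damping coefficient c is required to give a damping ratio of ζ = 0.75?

c_c = 2√(k·m) = 2√(6820 × 31.4) = 925.5 N·s/m.
c = ζ·c_c = 0.75 × 925.5 = 694.1 N·s/m.

694 N·s/m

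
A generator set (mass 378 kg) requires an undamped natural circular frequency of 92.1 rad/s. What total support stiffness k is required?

3210000 N/m

k = m·ω_n² = 378 × 92.10² = 378 × 8482 = 3206000 N/m.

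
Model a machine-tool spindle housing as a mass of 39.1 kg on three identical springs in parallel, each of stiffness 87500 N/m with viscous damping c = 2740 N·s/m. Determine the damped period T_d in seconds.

0.0848 s

Parallel springs add: k_eq = 3 × 87500 = 262500 N/m.
ω_n = √(k_eq/m) = √(262500/39.1) = 81.94 rad/s.
Critical damping c_c = 2√(k_eq·m) = 2√(262500 × 39.1) = 6407 N·s/m, so ζ = c/c_c = 2740/6407 = 0.4276.
ω_d = ω_n√(1 − ζ²) = 81.94 × √(1 − 0.183) = 74.07 rad/s.
T_d = 2π/ω_d = 0.08483 s.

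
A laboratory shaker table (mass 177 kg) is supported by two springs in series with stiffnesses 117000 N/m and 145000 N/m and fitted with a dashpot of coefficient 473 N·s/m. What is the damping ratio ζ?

Series springs: 1/k_eq = 1/117000 + 1/145000 = 1.544×10^-5, so k_eq = 64750 N/m.
ω_n = √(k_eq/m) = √(64750/177) = 19.13 rad/s.
Critical damping c_c = 2√(k_eq·m) = 2√(64750 × 177) = 6771 N·s/m, so ζ = c/c_c = 473/6771 = 0.06986.

0.0699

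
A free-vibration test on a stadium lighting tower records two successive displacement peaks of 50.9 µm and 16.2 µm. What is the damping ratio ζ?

Logarithmic decrement δ = (1/n)·ln(x₀/x_n) = (1/1)·ln(50.9/16.2) = (1/1)·ln(3.142) = 1.145.
ζ = δ/√(4π² + δ²) = 1.145/√(39.48 + 1.31) = 1.145/6.387 = 0.1793.

0.179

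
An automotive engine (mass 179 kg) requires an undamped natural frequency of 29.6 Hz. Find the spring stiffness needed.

6190000 N/m

ω_n = 2πf_n = 2π × 29.6 = 186.0 rad/s.
k = m·ω_n² = 179 × 186.0² = 179 × 34590 = 6192000 N/m.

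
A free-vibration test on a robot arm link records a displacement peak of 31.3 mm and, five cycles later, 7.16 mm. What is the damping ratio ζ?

Logarithmic decrement δ = (1/n)·ln(x₀/x_n) = (1/5)·ln(31.3/7.16) = (1/5)·ln(4.372) = 0.2950.
ζ = δ/√(4π² + δ²) = 0.2950/√(39.48 + 0.0870) = 0.2950/6.290 = 0.04690.

0.0469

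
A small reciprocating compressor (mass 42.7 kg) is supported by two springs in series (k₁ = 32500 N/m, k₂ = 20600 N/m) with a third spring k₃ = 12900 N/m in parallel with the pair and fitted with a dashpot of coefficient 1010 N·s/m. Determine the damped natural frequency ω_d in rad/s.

Series pair: k_s = k₁k₂/(k₁+k₂) = (32500)(20600)/(32500 + 20600) = 12610 N/m. In parallel with k₃: k_eq = 12610 + 12900 = 25510 N/m.
ω_n = √(k_eq/m) = √(25510/42.7) = 24.44 rad/s.
Critical damping c_c = 2√(k_eq·m) = 2√(25510 × 42.7) = 2087 N·s/m, so ζ = c/c_c = 1010/2087 = 0.4839.
ω_d = ω_n√(1 − ζ²) = 24.44 × √(1 − 0.234) = 21.39 rad/s.

21.4 rad/s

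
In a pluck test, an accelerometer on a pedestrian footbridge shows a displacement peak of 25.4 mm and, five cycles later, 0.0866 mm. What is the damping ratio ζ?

Logarithmic decrement δ = (1/n)·ln(x₀/x_n) = (1/5)·ln(25.4/0.0866) = (1/5)·ln(293.3) = 1.136.
ζ = δ/√(4π² + δ²) = 1.136/√(39.48 + 1.29) = 1.136/6.385 = 0.1780.

0.178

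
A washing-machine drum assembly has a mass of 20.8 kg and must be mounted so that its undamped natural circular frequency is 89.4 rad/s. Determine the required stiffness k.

166000 N/m

k = m·ω_n² = 20.8 × 89.40² = 20.8 × 7992 = 166200 N/m.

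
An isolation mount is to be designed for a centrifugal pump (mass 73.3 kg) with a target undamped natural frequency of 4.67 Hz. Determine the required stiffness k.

63100 N/m

ω_n = 2πf_n = 2π × 4.67 = 29.34 rad/s.
k = m·ω_n² = 73.3 × 29.34² = 73.3 × 861.0 = 63110 N/m.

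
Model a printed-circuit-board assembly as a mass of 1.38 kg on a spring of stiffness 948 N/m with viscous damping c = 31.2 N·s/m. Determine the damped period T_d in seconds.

0.266 s

ω_n = √(k/m) = √(948.0/1.38) = 26.21 rad/s.
Critical damping c_c = 2√(k·m) = 2√(948.0 × 1.38) = 72.34 N·s/m, so ζ = c/c_c = 31.2/72.34 = 0.4313.
ω_d = ω_n√(1 − ζ²) = 26.21 × √(1 − 0.186) = 23.65 rad/s.
T_d = 2π/ω_d = 0.2657 s.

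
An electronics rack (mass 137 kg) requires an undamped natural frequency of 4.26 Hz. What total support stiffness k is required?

98200 N/m

ω_n = 2πf_n = 2π × 4.26 = 26.77 rad/s.
k = m·ω_n² = 137 × 26.77² = 137 × 716.4 = 98150 N/m.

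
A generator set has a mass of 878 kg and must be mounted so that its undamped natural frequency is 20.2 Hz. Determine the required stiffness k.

14100000 N/m

ω_n = 2πf_n = 2π × 20.2 = 126.9 rad/s.
k = m·ω_n² = 878 × 126.9² = 878 × 16110 = 14140000 N/m.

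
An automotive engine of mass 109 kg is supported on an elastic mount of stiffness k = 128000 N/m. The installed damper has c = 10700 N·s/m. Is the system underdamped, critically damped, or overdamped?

overdamped

c_c = 2√(k·m) = 7470 N·s/m; ζ = c/c_c = 10700/7470 = 1.43.
Since ζ > 1 the system is overdamped.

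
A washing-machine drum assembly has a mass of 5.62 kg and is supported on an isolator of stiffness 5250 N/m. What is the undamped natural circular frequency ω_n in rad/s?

ω_n = √(k/m) = √(5250/5.62) = √934.2 = 30.56 rad/s.

30.6 rad/s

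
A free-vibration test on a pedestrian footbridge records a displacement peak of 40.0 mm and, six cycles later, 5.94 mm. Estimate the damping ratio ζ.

Logarithmic decrement δ = (1/n)·ln(x₀/x_n) = (1/6)·ln(40.0/5.94) = (1/6)·ln(6.734) = 0.3179.
ζ = δ/√(4π² + δ²) = 0.3179/√(39.48 + 0.101) = 0.3179/6.291 = 0.05052.

0.0505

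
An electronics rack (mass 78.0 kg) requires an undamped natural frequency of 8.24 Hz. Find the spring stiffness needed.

209000 N/m

ω_n = 2πf_n = 2π × 8.24 = 51.77 rad/s.
k = m·ω_n² = 78.0 × 51.77² = 78.0 × 2680 = 209100 N/m.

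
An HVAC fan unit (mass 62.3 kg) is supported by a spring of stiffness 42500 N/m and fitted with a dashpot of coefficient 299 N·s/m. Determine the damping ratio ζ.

ω_n = √(k/m) = √(42500/62.3) = 26.12 rad/s.
Critical damping c_c = 2√(k·m) = 2√(42500 × 62.3) = 3254 N·s/m, so ζ = c/c_c = 299/3254 = 0.09188.

0.0919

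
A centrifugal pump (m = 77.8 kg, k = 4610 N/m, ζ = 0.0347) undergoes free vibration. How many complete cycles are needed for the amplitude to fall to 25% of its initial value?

7 cycles

Logarithmic decrement δ = 2πζ/√(1 − ζ²) = 2π × 0.03470/√(1 − 0.00120) = 0.2182.
x_n/x₀ = e^(−nδ) ≤ 0.25; take ln: n ≥ ln(1/0.25)/δ = 1.386/0.2182 = 6.355.
So 7 complete cycles are required.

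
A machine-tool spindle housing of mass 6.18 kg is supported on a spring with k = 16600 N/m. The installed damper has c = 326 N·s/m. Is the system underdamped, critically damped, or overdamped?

underdamped

c_c = 2√(k·m) = 640.6 N·s/m; ζ = c/c_c = 326/640.6 = 0.509.
Since ζ < 1 the system is underdamped.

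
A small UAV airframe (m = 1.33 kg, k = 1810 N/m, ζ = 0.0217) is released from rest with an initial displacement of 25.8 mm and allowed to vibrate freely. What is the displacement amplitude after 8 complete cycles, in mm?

8.67 mm

Logarithmic decrement δ = 2πζ/√(1 − ζ²) = 2π × 0.02170/√(1 − 0.000471) = 0.1364.
After n cycles, x_n/x₀ = e^(−nδ), so x_8 = 25.8 × e^(−8 × 0.1364) = 25.8 × 0.3359 = 8.666 mm.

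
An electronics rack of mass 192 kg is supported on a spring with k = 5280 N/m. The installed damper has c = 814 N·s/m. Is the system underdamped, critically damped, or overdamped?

c_c = 2√(k·m) = 2014 N·s/m; ζ = c/c_c = 814/2014 = 0.404.
Since ζ < 1 the system is underdamped.

underdamped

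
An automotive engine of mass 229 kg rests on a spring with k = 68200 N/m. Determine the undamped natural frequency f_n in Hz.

2.75 Hz

ω_n = √(k/m) = √(68200/229) = √297.8 = 17.26 rad/s.
f_n = ω_n/(2π) = 17.26/6.283 = 2.747 Hz.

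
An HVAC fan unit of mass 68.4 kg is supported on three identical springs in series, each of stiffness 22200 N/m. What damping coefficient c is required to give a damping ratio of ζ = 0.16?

Series springs: 1/k_eq = 3/22200, so k_eq = 22200/3 = 7400 N/m.
c_c = 2√(k_eq·m) = 2√(7400 × 68.4) = 1423 N·s/m.
c = ζ·c_c = 0.16 × 1423 = 227.7 N·s/m.

228 N·s/m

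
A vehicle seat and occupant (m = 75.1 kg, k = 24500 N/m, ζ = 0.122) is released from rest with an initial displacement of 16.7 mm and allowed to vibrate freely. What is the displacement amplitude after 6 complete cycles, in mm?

0.162 mm

Logarithmic decrement δ = 2πζ/√(1 − ζ²) = 2π × 0.1220/√(1 − 0.0149) = 0.7723.
After n cycles, x_n/x₀ = e^(−nδ), so x_6 = 16.7 × e^(−6 × 0.7723) = 16.7 × 0.009717 = 0.1623 mm.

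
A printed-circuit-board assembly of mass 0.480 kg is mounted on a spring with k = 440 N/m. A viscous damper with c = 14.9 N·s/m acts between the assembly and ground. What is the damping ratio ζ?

0.513

ω_n = √(k/m) = √(440.0/0.480) = 30.28 rad/s.
Critical damping c_c = 2√(k·m) = 2√(440.0 × 0.480) = 29.07 N·s/m, so ζ = c/c_c = 14.9/29.07 = 0.5126.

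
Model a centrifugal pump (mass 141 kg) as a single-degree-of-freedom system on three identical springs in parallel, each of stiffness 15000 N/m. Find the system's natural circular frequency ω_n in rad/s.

17.9 rad/s

Parallel springs add: k_eq = 3 × 15000 = 45000 N/m.
ω_n = √(k_eq/m) = √(45000/141) = √319.1 = 17.86 rad/s.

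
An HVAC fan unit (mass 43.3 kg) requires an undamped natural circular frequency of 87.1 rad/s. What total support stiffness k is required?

k = m·ω_n² = 43.3 × 87.10² = 43.3 × 7586 = 328500 N/m.

328000 N/m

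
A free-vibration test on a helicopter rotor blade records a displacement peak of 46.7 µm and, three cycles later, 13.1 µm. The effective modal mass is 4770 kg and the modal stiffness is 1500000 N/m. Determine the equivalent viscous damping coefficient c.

Logarithmic decrement δ = (1/n)·ln(x₀/x_n) = (1/3)·ln(46.7/13.1) = (1/3)·ln(3.565) = 0.4237.
ζ = δ/√(4π² + δ²) = 0.4237/√(39.48 + 0.180) = 0.4237/6.297 = 0.06728.
c = ζ · 2√(km) = 0.06728 × 2√(1500000 × 4770) = 0.06728 × 169200 = 11380 N·s/m.

11400 N·s/m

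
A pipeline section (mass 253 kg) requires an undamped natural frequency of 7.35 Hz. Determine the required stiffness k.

ω_n = 2πf_n = 2π × 7.35 = 46.18 rad/s.
k = m·ω_n² = 253 × 46.18² = 253 × 2133 = 539600 N/m.

540000 N/m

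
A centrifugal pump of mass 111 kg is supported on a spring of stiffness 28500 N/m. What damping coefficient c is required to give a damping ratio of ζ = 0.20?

c_c = 2√(k·m) = 2√(28500 × 111) = 3557 N·s/m.
c = ζ·c_c = 0.20 × 3557 = 711.4 N·s/m.

711 N·s/m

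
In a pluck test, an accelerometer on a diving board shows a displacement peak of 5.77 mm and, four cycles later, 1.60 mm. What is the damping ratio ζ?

0.0510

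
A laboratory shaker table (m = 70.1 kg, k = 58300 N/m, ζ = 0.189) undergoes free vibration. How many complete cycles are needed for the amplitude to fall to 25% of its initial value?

2 cycles

Logarithmic decrement δ = 2πζ/√(1 − ζ²) = 2π × 0.1890/√(1 − 0.0357) = 1.209.
x_n/x₀ = e^(−nδ) ≤ 0.25; take ln: n ≥ ln(1/0.25)/δ = 1.386/1.209 = 1.146.
So 2 complete cycles are required.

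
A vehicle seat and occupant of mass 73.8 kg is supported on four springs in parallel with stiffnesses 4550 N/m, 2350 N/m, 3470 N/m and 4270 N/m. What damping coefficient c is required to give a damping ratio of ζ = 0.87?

Parallel springs add: k_eq = 4550 + 2350 + 3470 + 4270 = 14640 N/m.
c_c = 2√(k_eq·m) = 2√(14640 × 73.8) = 2079 N·s/m.
c = ζ·c_c = 0.87 × 2079 = 1809 N·s/m.

1810 N·s/m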